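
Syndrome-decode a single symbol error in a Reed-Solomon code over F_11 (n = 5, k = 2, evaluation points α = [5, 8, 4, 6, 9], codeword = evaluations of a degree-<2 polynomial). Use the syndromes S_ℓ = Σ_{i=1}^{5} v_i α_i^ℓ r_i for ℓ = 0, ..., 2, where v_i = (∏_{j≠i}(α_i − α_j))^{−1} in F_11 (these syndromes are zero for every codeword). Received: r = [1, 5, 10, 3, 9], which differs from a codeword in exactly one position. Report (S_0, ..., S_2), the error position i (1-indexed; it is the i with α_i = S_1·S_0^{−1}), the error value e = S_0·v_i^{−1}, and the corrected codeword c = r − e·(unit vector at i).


S = (1, 8, 9), error at position 2, error magnitude e = 9, c = [1, 7, 10, 3, 9].

Step 1: column multipliers v_i = (∏_{j≠i}(α_i − α_j))^{−1} mod 11.
  i = 1 (α = 5): (5−8)(5−4)(5−6)(5−9) = (−3)·1·(−1)·(−4) = −12 ≡ 10, so v_1 = 10^{−1} = 10 (mod 11).
  i = 2 (α = 8): (8−5)(8−4)(8−6)(8−9) = 3·4·2·(−1) = −24 ≡ 9, so v_2 = 9^{−1} = 5 (mod 11).
  i = 3 (α = 4): (4−5)(4−8)(4−6)(4−9) = (−1)·(−4)·(−2)·(−5) = 40 ≡ 7, so v_3 = 7^{−1} = 8 (mod 11).
  i = 4 (α = 6): (6−5)(6−8)(6−4)(6−9) = 1·(−2)·2·(−3) = 12 ≡ 1, so v_4 = 1^{−1} = 1 (mod 11).
  i = 5 (α = 9): (9−5)(9−8)(9−4)(9−6) = 4·1·5·3 = 60 ≡ 5, so v_5 = 5^{−1} = 9 (mod 11).
  v = [10, 5, 8, 1, 9].
Step 2: syndromes of r = [1, 5, 10, 3, 9] (all sums mod 11).
  S_0 = Σ v_i r_i = 10·1 + 5·5 + 8·10 + 1·3 + 9·9 = 199 ≡ 1.
  S_1 = Σ v_i α_i r_i = 10·5·1 + 5·8·5 + 8·4·10 + 1·6·3 + 9·9·9 = 1317 ≡ 8.
  α_i^2 mod 11 = [3, 9, 5, 3, 4].
  S_2 = Σ v_i α_i^2 r_i = 10·3·1 + 5·9·5 + 8·5·10 + 1·3·3 + 9·4·9 = 988 ≡ 9.
  S = (1, 8, 9) ≠ 0, so r is not a codeword (an error is present).
Step 3: locate the error. For a single error e at position i, S_ℓ = v_i·e·α_i^ℓ, so α_err = S_1/S_0.
  S_0^{−1} = 1^{−1} = 1 (mod 11), so α_err = 8·1 = 8 ≡ 8 = α_2. Error position i = 2.
  Consistency check: S_2/S_1 = 9·7 = 63 ≡ 8 = α_err ✓ (single-error assumption holds).
Step 4: error magnitude e = S_0/v_2 = S_0·∏_{j≠2}(α_2 − α_j) = 1·9 = 9 ≡ 9 (mod 11).
Step 5: correct position 2: c_2 = r_2 − e = 5 − 9 ≡ 7 (mod 11). Hence c = [1, 7, 10, 3, 9].
  Check: interpolating c through the α_i gives m(x) = 2 + 2·x (degree < 2) with m(α_i) = c_i for every i, so c is indeed a codeword.


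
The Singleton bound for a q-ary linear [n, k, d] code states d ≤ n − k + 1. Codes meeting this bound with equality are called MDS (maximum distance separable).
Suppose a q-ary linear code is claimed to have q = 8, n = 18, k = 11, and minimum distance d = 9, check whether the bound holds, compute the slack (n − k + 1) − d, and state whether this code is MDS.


Singleton RHS = n − k + 1 = 8, slack = -1, bound violated (no such code; not MDS).

Singleton bound: d ≤ n − k + 1.
Here n = 18, k = 11, so n − k + 1 = 8.
Given d = 9, check d ≤ 8: NO.
Slack = (n − k + 1) − d = -1.
The slack is negative: d = 9 exceeds n − k + 1 = 8 by 1, so the Singleton bound is violated and no linear [18, 11, 9]_8 code can exist. In particular it is not MDS (MDS requires d = n − k + 1 exactly).
Description: the claimed parameters are [18, 11, 9]_8; such a code would be impossible (violates the Singleton bound).


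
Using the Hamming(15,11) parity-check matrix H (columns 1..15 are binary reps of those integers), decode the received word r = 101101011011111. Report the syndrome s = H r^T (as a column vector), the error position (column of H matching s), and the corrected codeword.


s = (1, 0, 1, 0)^T, error position = 10, corrected codeword c = 101101011111111

Compute s = H r^T mod 2 one row at a time:
  s_1 = 1 + 1 + 0 + 1 + 1 + 1 + 1 + 1 = 7 ≡ 1 (mod 2).
  s_2 = 1 + 0 + 1 + 0 + 1 + 1 + 1 + 1 = 6 ≡ 0 (mod 2).
  s_3 = 0 + 1 + 1 + 0 + 0 + 1 + 1 + 1 = 5 ≡ 1 (mod 2).
  s_4 = 1 + 1 + 0 + 0 + 1 + 1 + 1 + 1 = 6 ≡ 0 (mod 2).
s = (1, 0, 1, 0)^T — this equals column 10 of H (binary 1010), so error is at position 10.
Correct: flip bit 10 of r = 101101011011111 to get c = 101101011111111.


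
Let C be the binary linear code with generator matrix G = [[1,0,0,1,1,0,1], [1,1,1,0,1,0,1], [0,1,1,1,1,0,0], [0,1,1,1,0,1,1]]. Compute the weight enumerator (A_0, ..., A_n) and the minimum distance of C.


Weight distribution: A_0 = 1, A_1 = 1, A_2 = 1, A_3 = 4, A_4 = 5, A_5 = 3, A_6 = 1. Minimum distance d = 1.

Enumerate all 2^4 = 16 messages m ∈ F_2^4.
For each, compute codeword c = mG in F_2^7, then tally its weight.
  m = 0000 → c = 0000000, weight = 0.
  m = 1000 → c = 1001101, weight = 4.
  m = 0100 → c = 1110101, weight = 5.
  m = 1100 → c = 0111000, weight = 3.
  m = 0010 → c = 0111100, weight = 4.
  m = 1010 → c = 1110001, weight = 4.
  m = 0110 → c = 1001001, weight = 3.
  m = 1110 → c = 0000100, weight = 1.
  m = 0001 → c = 0111011, weight = 5.
  m = 1001 → c = 1110110, weight = 5.
  m = 0101 → c = 1001110, weight = 4.
  m = 1101 → c = 0000011, weight = 2.
  m = 0011 → c = 0000111, weight = 3.
  m = 1011 → c = 1001010, weight = 3.
  m = 0111 → c = 1110010, weight = 4.
  m = 1111 → c = 0111111, weight = 6.
Tally weights:
  weight 0: 1 codewords.
  weight 1: 1 codewords.
  weight 2: 1 codewords.
  weight 3: 4 codewords.
  weight 4: 5 codewords.
  weight 5: 3 codewords.
  weight 6: 1 codewords.
Minimum distance d = smallest w > 0 with A_w > 0 = 1.
Sanity: Σ A_w = 16 = 2^4 = 16 ✓.


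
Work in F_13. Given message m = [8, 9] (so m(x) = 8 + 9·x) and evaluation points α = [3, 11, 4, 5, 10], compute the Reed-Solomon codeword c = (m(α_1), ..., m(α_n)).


c = [9, 3, 5, 1, 7]

Message polynomial: m(x) = 8 + 9·x (mod 13).
For each evaluation point α_i, compute m(α_i) mod 13:
  α_1 = 3: Horner steps 9 → 9, so m(3) = 9.
  α_2 = 11: Horner steps 9 → 3, so m(11) = 3.
  α_3 = 4: Horner steps 9 → 5, so m(4) = 5.
  α_4 = 5: Horner steps 9 → 1, so m(5) = 1.
  α_5 = 10: Horner steps 9 → 7, so m(10) = 7.
Codeword c = [9, 3, 5, 1, 7] ∈ F_13^5.


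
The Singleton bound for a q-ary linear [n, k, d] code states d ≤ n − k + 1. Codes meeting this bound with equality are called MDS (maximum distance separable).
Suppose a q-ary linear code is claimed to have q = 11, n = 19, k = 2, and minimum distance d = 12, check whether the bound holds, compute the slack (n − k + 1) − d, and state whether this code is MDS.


Singleton RHS = n − k + 1 = 18, slack = 6, bound satisfied, not MDS.

Singleton bound: d ≤ n − k + 1.
Here n = 19, k = 2, so n − k + 1 = 18.
Given d = 12, check d ≤ 18: YES.
Slack = (n − k + 1) − d = 6.
The code is NOT MDS (slack = 6 > 0).
Description: the claimed parameters are [19, 2, 12]_11; such a code would be non-MDS.


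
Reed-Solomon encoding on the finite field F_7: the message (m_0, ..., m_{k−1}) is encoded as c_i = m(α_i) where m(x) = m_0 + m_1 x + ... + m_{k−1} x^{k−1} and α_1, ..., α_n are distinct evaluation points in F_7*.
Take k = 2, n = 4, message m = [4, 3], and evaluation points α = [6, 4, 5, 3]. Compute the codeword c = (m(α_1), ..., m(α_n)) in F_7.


c = [1, 2, 5, 6]

Message polynomial: m(x) = 4 + 3·x (mod 7).
For each evaluation point α_i, compute m(α_i) mod 7:
  α_1 = 6: Horner steps 3 → 1, so m(6) = 1.
  α_2 = 4: Horner steps 3 → 2, so m(4) = 2.
  α_3 = 5: Horner steps 3 → 5, so m(5) = 5.
  α_4 = 3: Horner steps 3 → 6, so m(3) = 6.
Codeword c = [1, 2, 5, 6] ∈ F_7^4.


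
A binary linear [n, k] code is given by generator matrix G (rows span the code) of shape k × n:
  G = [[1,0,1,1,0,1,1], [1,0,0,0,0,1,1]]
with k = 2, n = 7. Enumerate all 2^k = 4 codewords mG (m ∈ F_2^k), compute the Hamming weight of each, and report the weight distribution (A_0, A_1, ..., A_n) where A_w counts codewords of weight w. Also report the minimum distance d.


Weight distribution: A_0 = 1, A_2 = 1, A_3 = 1, A_5 = 1. Minimum distance d = 2.

Enumerate all 2^2 = 4 messages m ∈ F_2^2.
For each, compute codeword c = mG in F_2^7, then tally its weight.
  m = 00 → c = 0000000, weight = 0.
  m = 10 → c = 1011011, weight = 5.
  m = 01 → c = 1000011, weight = 3.
  m = 11 → c = 0011000, weight = 2.
Tally weights:
  weight 0: 1 codewords.
  weight 2: 1 codewords.
  weight 3: 1 codewords.
  weight 5: 1 codewords.
Minimum distance d = smallest w > 0 with A_w > 0 = 2.
Sanity: Σ A_w = 4 = 2^2 = 4 ✓.


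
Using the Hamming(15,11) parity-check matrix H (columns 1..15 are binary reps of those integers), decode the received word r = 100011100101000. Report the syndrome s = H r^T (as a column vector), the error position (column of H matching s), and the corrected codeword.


s = (0, 0, 1, 1)^T, error position = 3, corrected codeword c = 101011100101000

Compute s = H r^T mod 2 one row at a time:
  s_1 = 0 + 0 + 1 + 0 + 1 + 0 + 0 + 0 = 2 ≡ 0 (mod 2).
  s_2 = 0 + 1 + 1 + 1 + 1 + 0 + 0 + 0 = 4 ≡ 0 (mod 2).
  s_3 = 0 + 0 + 1 + 1 + 1 + 0 + 0 + 0 = 3 ≡ 1 (mod 2).
  s_4 = 1 + 0 + 1 + 1 + 0 + 0 + 0 + 0 = 3 ≡ 1 (mod 2).
s = (0, 0, 1, 1)^T — this equals column 3 of H (binary 0011), so error is at position 3.
Correct: flip bit 3 of r = 100011100101000 to get c = 101011100101000.


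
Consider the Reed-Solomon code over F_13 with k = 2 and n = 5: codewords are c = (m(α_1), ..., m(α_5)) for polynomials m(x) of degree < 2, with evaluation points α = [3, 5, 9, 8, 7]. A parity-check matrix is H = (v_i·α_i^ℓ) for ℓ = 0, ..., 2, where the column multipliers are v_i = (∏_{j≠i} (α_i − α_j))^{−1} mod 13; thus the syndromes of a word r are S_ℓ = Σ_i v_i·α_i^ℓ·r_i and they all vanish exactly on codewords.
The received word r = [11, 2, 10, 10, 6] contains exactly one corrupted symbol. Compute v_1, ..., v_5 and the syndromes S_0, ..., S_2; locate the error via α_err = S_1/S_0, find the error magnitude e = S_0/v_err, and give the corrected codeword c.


S = (12, 5, 1), error at position 4, error magnitude e = 2, c = [11, 2, 10, 8, 6].

Step 1: column multipliers v_i = (∏_{j≠i}(α_i − α_j))^{−1} mod 13.
  i = 1 (α = 3): (3−5)(3−9)(3−8)(3−7) = (−2)·(−6)·(−5)·(−4) = 240 ≡ 6, so v_1 = 6^{−1} = 11 (mod 13).
  i = 2 (α = 5): (5−3)(5−9)(5−8)(5−7) = 2·(−4)·(−3)·(−2) = −48 ≡ 4, so v_2 = 4^{−1} = 10 (mod 13).
  i = 3 (α = 9): (9−3)(9−5)(9−8)(9−7) = 6·4·1·2 = 48 ≡ 9, so v_3 = 9^{−1} = 3 (mod 13).
  i = 4 (α = 8): (8−3)(8−5)(8−9)(8−7) = 5·3·(−1)·1 = −15 ≡ 11, so v_4 = 11^{−1} = 6 (mod 13).
  i = 5 (α = 7): (7−3)(7−5)(7−9)(7−8) = 4·2·(−2)·(−1) = 16 ≡ 3, so v_5 = 3^{−1} = 9 (mod 13).
  v = [11, 10, 3, 6, 9].
Step 2: syndromes of r = [11, 2, 10, 10, 6] (all sums mod 13).
  S_0 = Σ v_i r_i = 11·11 + 10·2 + 3·10 + 6·10 + 9·6 = 285 ≡ 12.
  S_1 = Σ v_i α_i r_i = 11·3·11 + 10·5·2 + 3·9·10 + 6·8·10 + 9·7·6 = 1591 ≡ 5.
  α_i^2 mod 13 = [9, 12, 3, 12, 10].
  S_2 = Σ v_i α_i^2 r_i = 11·9·11 + 10·12·2 + 3·3·10 + 6·12·10 + 9·10·6 = 2679 ≡ 1.
  S = (12, 5, 1) ≠ 0, so r is not a codeword (an error is present).
Step 3: locate the error. For a single error e at position i, S_ℓ = v_i·e·α_i^ℓ, so α_err = S_1/S_0.
  S_0^{−1} = 12^{−1} = 12 (mod 13), so α_err = 5·12 = 60 ≡ 8 = α_4. Error position i = 4.
  Consistency check: S_2/S_1 = 1·8 = 8 ≡ 8 = α_err ✓ (single-error assumption holds).
Step 4: error magnitude e = S_0/v_4 = S_0·∏_{j≠4}(α_4 − α_j) = 12·11 = 132 ≡ 2 (mod 13).
Step 5: correct position 4: c_4 = r_4 − e = 10 − 2 ≡ 8 (mod 13). Hence c = [11, 2, 10, 8, 6].
  Check: interpolating c through the α_i gives m(x) = 5 + 2·x (degree < 2) with m(α_i) = c_i for every i, so c is indeed a codeword.


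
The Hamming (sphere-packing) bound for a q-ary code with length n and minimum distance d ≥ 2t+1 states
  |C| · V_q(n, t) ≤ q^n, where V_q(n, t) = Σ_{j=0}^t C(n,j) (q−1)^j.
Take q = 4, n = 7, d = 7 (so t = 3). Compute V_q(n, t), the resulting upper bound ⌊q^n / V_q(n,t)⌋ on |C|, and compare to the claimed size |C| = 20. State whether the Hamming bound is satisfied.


V_q(n, t) = 1156, q^n = 16384, Hamming bound = 14, |C| = 20 > bound (violated).

Step 1: Compute V_q(n, t) = Σ_{j=0}^3 C(n, j) (q−1)^j.
  j = 0: C(7,0)·(3)^0 = 1·1 = 1.
  j = 1: C(7,1)·(3)^1 = 7·3 = 21.
  j = 2: C(7,2)·(3)^2 = 21·9 = 189.
  j = 3: C(7,3)·(3)^3 = 35·27 = 945.
  V_q(n, t) = 1 + 21 + 189 + 945 = 1156.
Step 2: q^n = 4^7 = 16384.
Step 3: Hamming bound ⌊q^n / V_q(n,t)⌋ = ⌊16384/1156⌋ = 14.
Step 4: Compare |C| = 20 to 14: violated.
The claimed |C| lies above the Hamming bound, so no 4-ary code of length 7 with d ≥ 7 can have 20 codewords.


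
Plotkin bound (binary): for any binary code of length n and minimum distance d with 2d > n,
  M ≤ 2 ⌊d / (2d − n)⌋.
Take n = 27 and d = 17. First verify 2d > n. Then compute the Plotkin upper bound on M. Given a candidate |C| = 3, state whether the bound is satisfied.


Plotkin bound M ≤ 4; given |C| = 3 ≤ bound (satisfied).

Check applicability: 2d = 34, n = 27.
2d − n = 7 > 0, so Plotkin applies.
Compute d/(2d−n) = 17/7 ≈ 2.4286.
⌊d/(2d−n)⌋ = 2.
Plotkin bound: M ≤ 2·2 = 4.
Given |C| = 3, check: satisfied.
This |C| is below the Plotkin bound.


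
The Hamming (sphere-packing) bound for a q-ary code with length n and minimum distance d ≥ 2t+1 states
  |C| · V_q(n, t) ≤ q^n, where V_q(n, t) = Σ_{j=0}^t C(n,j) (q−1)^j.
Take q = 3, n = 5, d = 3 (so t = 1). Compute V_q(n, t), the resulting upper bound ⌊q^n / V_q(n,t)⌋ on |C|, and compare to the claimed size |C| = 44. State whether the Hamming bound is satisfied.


V_q(n, t) = 11, q^n = 243, Hamming bound = 22, |C| = 44 > bound (violated).

Step 1: Compute V_q(n, t) = Σ_{j=0}^1 C(n, j) (q−1)^j.
  j = 0: C(5,0)·(2)^0 = 1·1 = 1.
  j = 1: C(5,1)·(2)^1 = 5·2 = 10.
  V_q(n, t) = 1 + 10 = 11.
Step 2: q^n = 3^5 = 243.
Step 3: Hamming bound ⌊q^n / V_q(n,t)⌋ = ⌊243/11⌋ = 22.
Step 4: Compare |C| = 44 to 22: violated.
The claimed |C| lies above the Hamming bound, so no 3-ary code of length 5 with d ≥ 3 can have 44 codewords.


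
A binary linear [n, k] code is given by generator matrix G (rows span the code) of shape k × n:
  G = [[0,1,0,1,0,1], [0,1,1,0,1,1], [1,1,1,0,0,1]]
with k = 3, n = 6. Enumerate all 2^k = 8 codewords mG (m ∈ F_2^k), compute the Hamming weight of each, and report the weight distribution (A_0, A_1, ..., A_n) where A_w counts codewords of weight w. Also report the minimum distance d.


Weight distribution: A_0 = 1, A_2 = 1, A_3 = 3, A_4 = 2, A_5 = 1. Minimum distance d = 2.

Enumerate all 2^3 = 8 messages m ∈ F_2^3.
For each, compute codeword c = mG in F_2^6, then tally its weight.
  m = 000 → c = 000000, weight = 0.
  m = 100 → c = 010101, weight = 3.
  m = 010 → c = 011011, weight = 4.
  m = 110 → c = 001110, weight = 3.
  m = 001 → c = 111001, weight = 4.
  m = 101 → c = 101100, weight = 3.
  m = 011 → c = 100010, weight = 2.
  m = 111 → c = 110111, weight = 5.
Tally weights:
  weight 0: 1 codewords.
  weight 2: 1 codewords.
  weight 3: 3 codewords.
  weight 4: 2 codewords.
  weight 5: 1 codewords.
Minimum distance d = smallest w > 0 with A_w > 0 = 2.
Sanity: Σ A_w = 8 = 2^3 = 8 ✓.


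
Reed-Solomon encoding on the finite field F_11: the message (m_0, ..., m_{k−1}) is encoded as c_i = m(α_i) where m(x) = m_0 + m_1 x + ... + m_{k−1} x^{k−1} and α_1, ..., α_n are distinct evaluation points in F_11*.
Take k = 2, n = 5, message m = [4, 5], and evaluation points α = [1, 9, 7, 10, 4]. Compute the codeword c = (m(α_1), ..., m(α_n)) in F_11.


c = [9, 5, 6, 10, 2]

Message polynomial: m(x) = 4 + 5·x (mod 11).
For each evaluation point α_i, compute m(α_i) mod 11:
  α_1 = 1: Horner steps 5 → 9, so m(1) = 9.
  α_2 = 9: Horner steps 5 → 5, so m(9) = 5.
  α_3 = 7: Horner steps 5 → 6, so m(7) = 6.
  α_4 = 10: Horner steps 5 → 10, so m(10) = 10.
  α_5 = 4: Horner steps 5 → 2, so m(4) = 2.
Codeword c = [9, 5, 6, 10, 2] ∈ F_11^5.


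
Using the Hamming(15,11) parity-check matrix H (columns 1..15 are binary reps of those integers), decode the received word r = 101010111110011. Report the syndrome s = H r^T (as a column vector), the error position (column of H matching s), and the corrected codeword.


s = (0, 0, 0, 1)^T, error position = 1, corrected codeword c = 001010111110011

Compute s = H r^T mod 2 one row at a time:
  s_1 = 1 + 1 + 1 + 1 + 0 + 0 + 1 + 1 = 6 ≡ 0 (mod 2).
  s_2 = 0 + 1 + 0 + 1 + 0 + 0 + 1 + 1 = 4 ≡ 0 (mod 2).
  s_3 = 0 + 1 + 0 + 1 + 1 + 1 + 1 + 1 = 6 ≡ 0 (mod 2).
  s_4 = 1 + 1 + 1 + 1 + 1 + 1 + 0 + 1 = 7 ≡ 1 (mod 2).
s = (0, 0, 0, 1)^T — this equals column 1 of H (binary 0001), so error is at position 1.
Correct: flip bit 1 of r = 101010111110011 to get c = 001010111110011.


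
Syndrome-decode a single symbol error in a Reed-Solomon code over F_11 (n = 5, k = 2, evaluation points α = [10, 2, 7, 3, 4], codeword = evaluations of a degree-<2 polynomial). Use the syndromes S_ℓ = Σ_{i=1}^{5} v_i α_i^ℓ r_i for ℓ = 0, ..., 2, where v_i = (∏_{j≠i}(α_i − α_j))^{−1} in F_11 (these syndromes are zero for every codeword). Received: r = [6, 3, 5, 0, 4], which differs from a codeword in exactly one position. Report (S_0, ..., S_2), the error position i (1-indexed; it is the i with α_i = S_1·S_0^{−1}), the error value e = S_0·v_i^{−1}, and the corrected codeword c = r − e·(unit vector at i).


S = (6, 1, 2), error at position 2, error magnitude e = 7, c = [6, 7, 5, 0, 4].

Step 1: column multipliers v_i = (∏_{j≠i}(α_i − α_j))^{−1} mod 11.
  i = 1 (α = 10): (10−2)(10−7)(10−3)(10−4) = 8·3·7·6 = 1008 ≡ 7, so v_1 = 7^{−1} = 8 (mod 11).
  i = 2 (α = 2): (2−10)(2−7)(2−3)(2−4) = (−8)·(−5)·(−1)·(−2) = 80 ≡ 3, so v_2 = 3^{−1} = 4 (mod 11).
  i = 3 (α = 7): (7−10)(7−2)(7−3)(7−4) = (−3)·5·4·3 = −180 ≡ 7, so v_3 = 7^{−1} = 8 (mod 11).
  i = 4 (α = 3): (3−10)(3−2)(3−7)(3−4) = (−7)·1·(−4)·(−1) = −28 ≡ 5, so v_4 = 5^{−1} = 9 (mod 11).
  i = 5 (α = 4): (4−10)(4−2)(4−7)(4−3) = (−6)·2·(−3)·1 = 36 ≡ 3, so v_5 = 3^{−1} = 4 (mod 11).
  v = [8, 4, 8, 9, 4].
Step 2: syndromes of r = [6, 3, 5, 0, 4] (all sums mod 11).
  S_0 = Σ v_i r_i = 8·6 + 4·3 + 8·5 + 9·0 + 4·4 = 116 ≡ 6.
  S_1 = Σ v_i α_i r_i = 8·10·6 + 4·2·3 + 8·7·5 + 9·3·0 + 4·4·4 = 848 ≡ 1.
  α_i^2 mod 11 = [1, 4, 5, 9, 5].
  S_2 = Σ v_i α_i^2 r_i = 8·1·6 + 4·4·3 + 8·5·5 + 9·9·0 + 4·5·4 = 376 ≡ 2.
  S = (6, 1, 2) ≠ 0, so r is not a codeword (an error is present).
Step 3: locate the error. For a single error e at position i, S_ℓ = v_i·e·α_i^ℓ, so α_err = S_1/S_0.
  S_0^{−1} = 6^{−1} = 2 (mod 11), so α_err = 1·2 = 2 ≡ 2 = α_2. Error position i = 2.
  Consistency check: S_2/S_1 = 2·1 = 2 ≡ 2 = α_err ✓ (single-error assumption holds).
Step 4: error magnitude e = S_0/v_2 = S_0·∏_{j≠2}(α_2 − α_j) = 6·3 = 18 ≡ 7 (mod 11).
Step 5: correct position 2: c_2 = r_2 − e = 3 − 7 ≡ 7 (mod 11). Hence c = [6, 7, 5, 0, 4].
  Check: interpolating c through the α_i gives m(x) = 10 + 4·x (degree < 2) with m(α_i) = c_i for every i, so c is indeed a codeword.


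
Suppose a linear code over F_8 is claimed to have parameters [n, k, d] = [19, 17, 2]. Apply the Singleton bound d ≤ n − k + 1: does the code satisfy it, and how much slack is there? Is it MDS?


Singleton RHS = n − k + 1 = 3, slack = 1, bound satisfied, not MDS.

Singleton bound: d ≤ n − k + 1.
Here n = 19, k = 17, so n − k + 1 = 3.
Given d = 2, check d ≤ 3: YES.
Slack = (n − k + 1) − d = 1.
The code is NOT MDS (slack = 1 > 0).
Description: the claimed parameters are [19, 17, 2]_8; such a code would be non-MDS.


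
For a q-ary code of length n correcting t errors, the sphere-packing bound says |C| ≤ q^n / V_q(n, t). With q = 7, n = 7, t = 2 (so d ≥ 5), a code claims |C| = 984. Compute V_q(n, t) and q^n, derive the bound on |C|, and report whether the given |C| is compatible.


V_q(n, t) = 799, q^n = 823543, Hamming bound = 1030, |C| = 984 ≤ bound (satisfied).

Step 1: Compute V_q(n, t) = Σ_{j=0}^2 C(n, j) (q−1)^j.
  j = 0: C(7,0)·(6)^0 = 1·1 = 1.
  j = 1: C(7,1)·(6)^1 = 7·6 = 42.
  j = 2: C(7,2)·(6)^2 = 21·36 = 756.
  V_q(n, t) = 1 + 42 + 756 = 799.
Step 2: q^n = 7^7 = 823543.
Step 3: Hamming bound ⌊q^n / V_q(n,t)⌋ = ⌊823543/799⌋ = 1030.
Step 4: Compare |C| = 984 to 1030: satisfied.
The claimed |C| lies below the Hamming bound.


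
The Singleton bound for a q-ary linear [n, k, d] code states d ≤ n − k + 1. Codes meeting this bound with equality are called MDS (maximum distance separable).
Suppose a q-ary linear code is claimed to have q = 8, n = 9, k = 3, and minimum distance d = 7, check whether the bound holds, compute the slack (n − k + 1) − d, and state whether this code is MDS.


Singleton RHS = n − k + 1 = 7, slack = 0, bound satisfied, MDS.

Singleton bound: d ≤ n − k + 1.
Here n = 9, k = 3, so n − k + 1 = 7.
Given d = 7, check d ≤ 7: YES.
Slack = (n − k + 1) − d = 0.
The code is MDS (slack = 0).
Description: the claimed parameters are [9, 3, 7]_8; such a code would be MDS (meets Singleton bound).


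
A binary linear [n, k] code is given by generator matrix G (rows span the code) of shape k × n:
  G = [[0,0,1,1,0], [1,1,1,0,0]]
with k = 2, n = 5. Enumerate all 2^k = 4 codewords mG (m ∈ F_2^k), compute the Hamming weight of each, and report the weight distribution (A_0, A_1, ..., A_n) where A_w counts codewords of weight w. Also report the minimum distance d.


Weight distribution: A_0 = 1, A_2 = 1, A_3 = 2. Minimum distance d = 2.

Enumerate all 2^2 = 4 messages m ∈ F_2^2.
For each, compute codeword c = mG in F_2^5, then tally its weight.
  m = 00 → c = 00000, weight = 0.
  m = 10 → c = 00110, weight = 2.
  m = 01 → c = 11100, weight = 3.
  m = 11 → c = 11010, weight = 3.
Tally weights:
  weight 0: 1 codewords.
  weight 2: 1 codewords.
  weight 3: 2 codewords.
Minimum distance d = smallest w > 0 with A_w > 0 = 2.
Sanity: Σ A_w = 4 = 2^2 = 4 ✓.


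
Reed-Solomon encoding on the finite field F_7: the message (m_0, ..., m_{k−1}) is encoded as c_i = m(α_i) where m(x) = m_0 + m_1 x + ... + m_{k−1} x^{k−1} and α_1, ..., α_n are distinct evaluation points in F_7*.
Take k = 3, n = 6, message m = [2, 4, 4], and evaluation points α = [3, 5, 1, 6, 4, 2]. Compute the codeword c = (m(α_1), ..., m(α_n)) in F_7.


c = [1, 3, 3, 2, 5, 5]

Message polynomial: m(x) = 2 + 4·x + 4·x^2 (mod 7).
For each evaluation point α_i, compute m(α_i) mod 7:
  α_1 = 3: Horner steps 4 → 2 → 1, so m(3) = 1.
  α_2 = 5: Horner steps 4 → 3 → 3, so m(5) = 3.
  α_3 = 1: Horner steps 4 → 1 → 3, so m(1) = 3.
  α_4 = 6: Horner steps 4 → 0 → 2, so m(6) = 2.
  α_5 = 4: Horner steps 4 → 6 → 5, so m(4) = 5.
  α_6 = 2: Horner steps 4 → 5 → 5, so m(2) = 5.
Codeword c = [1, 3, 3, 2, 5, 5] ∈ F_7^6.


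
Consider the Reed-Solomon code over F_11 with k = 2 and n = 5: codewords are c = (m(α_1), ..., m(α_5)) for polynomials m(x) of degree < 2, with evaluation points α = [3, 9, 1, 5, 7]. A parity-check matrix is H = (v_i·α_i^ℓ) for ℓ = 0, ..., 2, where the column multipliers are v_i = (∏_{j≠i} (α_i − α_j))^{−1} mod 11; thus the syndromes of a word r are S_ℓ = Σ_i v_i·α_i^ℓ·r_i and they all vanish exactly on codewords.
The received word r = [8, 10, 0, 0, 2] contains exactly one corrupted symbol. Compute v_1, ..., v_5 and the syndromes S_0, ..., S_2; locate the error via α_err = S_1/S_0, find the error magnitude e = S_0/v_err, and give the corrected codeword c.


S = (8, 7, 2), error at position 4, error magnitude e = 6, c = [8, 10, 0, 5, 2].

Step 1: column multipliers v_i = (∏_{j≠i}(α_i − α_j))^{−1} mod 11.
  i = 1 (α = 3): (3−9)(3−1)(3−5)(3−7) = (−6)·2·(−2)·(−4) = −96 ≡ 3, so v_1 = 3^{−1} = 4 (mod 11).
  i = 2 (α = 9): (9−3)(9−1)(9−5)(9−7) = 6·8·4·2 = 384 ≡ 10, so v_2 = 10^{−1} = 10 (mod 11).
  i = 3 (α = 1): (1−3)(1−9)(1−5)(1−7) = (−2)·(−8)·(−4)·(−6) = 384 ≡ 10, so v_3 = 10^{−1} = 10 (mod 11).
  i = 4 (α = 5): (5−3)(5−9)(5−1)(5−7) = 2·(−4)·4·(−2) = 64 ≡ 9, so v_4 = 9^{−1} = 5 (mod 11).
  i = 5 (α = 7): (7−3)(7−9)(7−1)(7−5) = 4·(−2)·6·2 = −96 ≡ 3, so v_5 = 3^{−1} = 4 (mod 11).
  v = [4, 10, 10, 5, 4].
Step 2: syndromes of r = [8, 10, 0, 0, 2] (all sums mod 11).
  S_0 = Σ v_i r_i = 4·8 + 10·10 + 10·0 + 5·0 + 4·2 = 140 ≡ 8.
  S_1 = Σ v_i α_i r_i = 4·3·8 + 10·9·10 + 10·1·0 + 5·5·0 + 4·7·2 = 1052 ≡ 7.
  α_i^2 mod 11 = [9, 4, 1, 3, 5].
  S_2 = Σ v_i α_i^2 r_i = 4·9·8 + 10·4·10 + 10·1·0 + 5·3·0 + 4·5·2 = 728 ≡ 2.
  S = (8, 7, 2) ≠ 0, so r is not a codeword (an error is present).
Step 3: locate the error. For a single error e at position i, S_ℓ = v_i·e·α_i^ℓ, so α_err = S_1/S_0.
  S_0^{−1} = 8^{−1} = 7 (mod 11), so α_err = 7·7 = 49 ≡ 5 = α_4. Error position i = 4.
  Consistency check: S_2/S_1 = 2·8 = 16 ≡ 5 = α_err ✓ (single-error assumption holds).
Step 4: error magnitude e = S_0/v_4 = S_0·∏_{j≠4}(α_4 − α_j) = 8·9 = 72 ≡ 6 (mod 11).
Step 5: correct position 4: c_4 = r_4 − e = 0 − 6 ≡ 5 (mod 11). Hence c = [8, 10, 0, 5, 2].
  Check: interpolating c through the α_i gives m(x) = 7 + 4·x (degree < 2) with m(α_i) = c_i for every i, so c is indeed a codeword.


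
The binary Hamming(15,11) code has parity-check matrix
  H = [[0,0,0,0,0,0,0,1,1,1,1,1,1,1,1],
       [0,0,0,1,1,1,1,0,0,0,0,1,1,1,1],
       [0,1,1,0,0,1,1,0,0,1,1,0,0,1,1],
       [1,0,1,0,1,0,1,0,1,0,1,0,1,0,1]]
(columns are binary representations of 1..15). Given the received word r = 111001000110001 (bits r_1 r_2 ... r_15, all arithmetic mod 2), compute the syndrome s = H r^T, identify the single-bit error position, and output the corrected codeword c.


s = (1, 0, 0, 0)^T, error position = 8, corrected codeword c = 111001010110001

Compute s = H r^T mod 2 one row at a time:
  s_1 = 0 + 0 + 1 + 1 + 0 + 0 + 0 + 1 = 3 ≡ 1 (mod 2).
  s_2 = 0 + 0 + 1 + 0 + 0 + 0 + 0 + 1 = 2 ≡ 0 (mod 2).
  s_3 = 1 + 1 + 1 + 0 + 1 + 1 + 0 + 1 = 6 ≡ 0 (mod 2).
  s_4 = 1 + 1 + 0 + 0 + 0 + 1 + 0 + 1 = 4 ≡ 0 (mod 2).
s = (1, 0, 0, 0)^T — this equals column 8 of H (binary 1000), so error is at position 8.
Correct: flip bit 8 of r = 111001000110001 to get c = 111001010110001.


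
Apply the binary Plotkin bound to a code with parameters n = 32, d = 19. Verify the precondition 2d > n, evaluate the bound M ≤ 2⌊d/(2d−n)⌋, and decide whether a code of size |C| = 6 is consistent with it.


Plotkin bound M ≤ 6; given |C| = 6 ≤ bound (satisfied).

Check applicability: 2d = 38, n = 32.
2d − n = 6 > 0, so Plotkin applies.
Compute d/(2d−n) = 19/6 ≈ 3.1667.
⌊d/(2d−n)⌋ = 3.
Plotkin bound: M ≤ 2·3 = 6.
Given |C| = 6, check: satisfied.
This |C| is at the Plotkin bound.


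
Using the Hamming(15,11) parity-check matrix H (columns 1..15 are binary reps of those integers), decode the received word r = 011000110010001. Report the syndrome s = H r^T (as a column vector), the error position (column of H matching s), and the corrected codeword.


s = (1, 0, 1, 0)^T, error position = 10, corrected codeword c = 011000110110001

Compute s = H r^T mod 2 one row at a time:
  s_1 = 1 + 0 + 0 + 1 + 0 + 0 + 0 + 1 = 3 ≡ 1 (mod 2).
  s_2 = 0 + 0 + 0 + 1 + 0 + 0 + 0 + 1 = 2 ≡ 0 (mod 2).
  s_3 = 1 + 1 + 0 + 1 + 0 + 1 + 0 + 1 = 5 ≡ 1 (mod 2).
  s_4 = 0 + 1 + 0 + 1 + 0 + 1 + 0 + 1 = 4 ≡ 0 (mod 2).
s = (1, 0, 1, 0)^T — this equals column 10 of H (binary 1010), so error is at position 10.
Correct: flip bit 10 of r = 011000110010001 to get c = 011000110110001.


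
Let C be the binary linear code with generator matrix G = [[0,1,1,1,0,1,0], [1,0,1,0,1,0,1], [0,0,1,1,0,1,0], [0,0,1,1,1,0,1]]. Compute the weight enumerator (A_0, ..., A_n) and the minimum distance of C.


Weight distribution: A_0 = 1, A_1 = 1, A_2 = 1, A_3 = 4, A_4 = 5, A_5 = 3, A_6 = 1. Minimum distance d = 1.

Enumerate all 2^4 = 16 messages m ∈ F_2^4.
For each, compute codeword c = mG in F_2^7, then tally its weight.
  m = 0000 → c = 0000000, weight = 0.
  m = 1000 → c = 0111010, weight = 4.
  m = 0100 → c = 1010101, weight = 4.
  m = 1100 → c = 1101111, weight = 6.
  m = 0010 → c = 0011010, weight = 3.
  m = 1010 → c = 0100000, weight = 1.
  m = 0110 → c = 1001111, weight = 5.
  m = 1110 → c = 1110101, weight = 5.
  m = 0001 → c = 0011101, weight = 4.
  m = 1001 → c = 0100111, weight = 4.
  m = 0101 → c = 1001000, weight = 2.
  m = 1101 → c = 1110010, weight = 4.
  m = 0011 → c = 0000111, weight = 3.
  m = 1011 → c = 0111101, weight = 5.
  m = 0111 → c = 1010010, weight = 3.
  m = 1111 → c = 1101000, weight = 3.
Tally weights:
  weight 0: 1 codewords.
  weight 1: 1 codewords.
  weight 2: 1 codewords.
  weight 3: 4 codewords.
  weight 4: 5 codewords.
  weight 5: 3 codewords.
  weight 6: 1 codewords.
Minimum distance d = smallest w > 0 with A_w > 0 = 1.
Sanity: Σ A_w = 16 = 2^4 = 16 ✓.


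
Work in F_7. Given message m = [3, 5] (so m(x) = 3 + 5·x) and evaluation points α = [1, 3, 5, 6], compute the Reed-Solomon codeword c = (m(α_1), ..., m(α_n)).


c = [1, 4, 0, 5]

Message polynomial: m(x) = 3 + 5·x (mod 7).
For each evaluation point α_i, compute m(α_i) mod 7:
  α_1 = 1: Horner steps 5 → 1, so m(1) = 1.
  α_2 = 3: Horner steps 5 → 4, so m(3) = 4.
  α_3 = 5: Horner steps 5 → 0, so m(5) = 0.
  α_4 = 6: Horner steps 5 → 5, so m(6) = 5.
Codeword c = [1, 4, 0, 5] ∈ F_7^4.


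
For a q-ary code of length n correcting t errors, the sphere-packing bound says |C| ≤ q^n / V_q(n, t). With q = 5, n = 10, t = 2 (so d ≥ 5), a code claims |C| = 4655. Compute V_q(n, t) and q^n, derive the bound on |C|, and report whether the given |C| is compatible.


V_q(n, t) = 761, q^n = 9765625, Hamming bound = 12832, |C| = 4655 ≤ bound (satisfied).

Step 1: Compute V_q(n, t) = Σ_{j=0}^2 C(n, j) (q−1)^j.
  j = 0: C(10,0)·(4)^0 = 1·1 = 1.
  j = 1: C(10,1)·(4)^1 = 10·4 = 40.
  j = 2: C(10,2)·(4)^2 = 45·16 = 720.
  V_q(n, t) = 1 + 40 + 720 = 761.
Step 2: q^n = 5^10 = 9765625.
Step 3: Hamming bound ⌊q^n / V_q(n,t)⌋ = ⌊9765625/761⌋ = 12832.
Step 4: Compare |C| = 4655 to 12832: satisfied.
The claimed |C| lies below the Hamming bound.


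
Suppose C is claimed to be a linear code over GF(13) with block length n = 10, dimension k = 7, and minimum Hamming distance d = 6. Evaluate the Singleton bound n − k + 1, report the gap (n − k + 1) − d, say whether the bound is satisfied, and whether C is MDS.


Singleton RHS = n − k + 1 = 4, slack = -2, bound violated (no such code; not MDS).

Singleton bound: d ≤ n − k + 1.
Here n = 10, k = 7, so n − k + 1 = 4.
Given d = 6, check d ≤ 4: NO.
Slack = (n − k + 1) − d = -2.
The slack is negative: d = 6 exceeds n − k + 1 = 4 by 2, so the Singleton bound is violated and no linear [10, 7, 6]_13 code can exist. In particular it is not MDS (MDS requires d = n − k + 1 exactly).
Description: the claimed parameters are [10, 7, 6]_13; such a code would be impossible (violates the Singleton bound).


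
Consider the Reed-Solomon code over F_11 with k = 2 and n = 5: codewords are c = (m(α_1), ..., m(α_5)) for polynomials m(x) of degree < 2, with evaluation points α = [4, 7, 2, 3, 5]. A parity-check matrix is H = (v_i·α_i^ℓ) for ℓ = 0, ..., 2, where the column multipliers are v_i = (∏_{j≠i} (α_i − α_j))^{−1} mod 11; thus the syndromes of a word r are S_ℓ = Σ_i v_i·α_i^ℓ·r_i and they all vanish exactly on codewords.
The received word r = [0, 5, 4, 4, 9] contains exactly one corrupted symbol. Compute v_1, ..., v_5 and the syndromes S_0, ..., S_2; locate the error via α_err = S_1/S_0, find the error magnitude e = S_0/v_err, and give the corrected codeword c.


S = (8, 2, 6), error at position 4, error magnitude e = 2, c = [0, 5, 4, 2, 9].

Step 1: column multipliers v_i = (∏_{j≠i}(α_i − α_j))^{−1} mod 11.
  i = 1 (α = 4): (4−7)(4−2)(4−3)(4−5) = (−3)·2·1·(−1) = 6 ≡ 6, so v_1 = 6^{−1} = 2 (mod 11).
  i = 2 (α = 7): (7−4)(7−2)(7−3)(7−5) = 3·5·4·2 = 120 ≡ 10, so v_2 = 10^{−1} = 10 (mod 11).
  i = 3 (α = 2): (2−4)(2−7)(2−3)(2−5) = (−2)·(−5)·(−1)·(−3) = 30 ≡ 8, so v_3 = 8^{−1} = 7 (mod 11).
  i = 4 (α = 3): (3−4)(3−7)(3−2)(3−5) = (−1)·(−4)·1·(−2) = −8 ≡ 3, so v_4 = 3^{−1} = 4 (mod 11).
  i = 5 (α = 5): (5−4)(5−7)(5−2)(5−3) = 1·(−2)·3·2 = −12 ≡ 10, so v_5 = 10^{−1} = 10 (mod 11).
  v = [2, 10, 7, 4, 10].
Step 2: syndromes of r = [0, 5, 4, 4, 9] (all sums mod 11).
  S_0 = Σ v_i r_i = 2·0 + 10·5 + 7·4 + 4·4 + 10·9 = 184 ≡ 8.
  S_1 = Σ v_i α_i r_i = 2·4·0 + 10·7·5 + 7·2·4 + 4·3·4 + 10·5·9 = 904 ≡ 2.
  α_i^2 mod 11 = [5, 5, 4, 9, 3].
  S_2 = Σ v_i α_i^2 r_i = 2·5·0 + 10·5·5 + 7·4·4 + 4·9·4 + 10·3·9 = 776 ≡ 6.
  S = (8, 2, 6) ≠ 0, so r is not a codeword (an error is present).
Step 3: locate the error. For a single error e at position i, S_ℓ = v_i·e·α_i^ℓ, so α_err = S_1/S_0.
  S_0^{−1} = 8^{−1} = 7 (mod 11), so α_err = 2·7 = 14 ≡ 3 = α_4. Error position i = 4.
  Consistency check: S_2/S_1 = 6·6 = 36 ≡ 3 = α_err ✓ (single-error assumption holds).
Step 4: error magnitude e = S_0/v_4 = S_0·∏_{j≠4}(α_4 − α_j) = 8·3 = 24 ≡ 2 (mod 11).
Step 5: correct position 4: c_4 = r_4 − e = 4 − 2 ≡ 2 (mod 11). Hence c = [0, 5, 4, 2, 9].
  Check: interpolating c through the α_i gives m(x) = 8 + 9·x (degree < 2) with m(α_i) = c_i for every i, so c is indeed a codeword.


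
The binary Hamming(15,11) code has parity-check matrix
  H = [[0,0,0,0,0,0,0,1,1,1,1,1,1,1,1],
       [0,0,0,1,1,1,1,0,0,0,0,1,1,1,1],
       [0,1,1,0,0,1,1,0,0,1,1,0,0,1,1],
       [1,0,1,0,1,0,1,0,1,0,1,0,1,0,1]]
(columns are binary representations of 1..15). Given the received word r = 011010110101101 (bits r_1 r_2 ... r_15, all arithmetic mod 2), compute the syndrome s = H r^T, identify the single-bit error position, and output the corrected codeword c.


s = (1, 1, 1, 1)^T, error position = 15, corrected codeword c = 011010110101100

Compute s = H r^T mod 2 one row at a time:
  s_1 = 1 + 0 + 1 + 0 + 1 + 1 + 0 + 1 = 5 ≡ 1 (mod 2).
  s_2 = 0 + 1 + 0 + 1 + 1 + 1 + 0 + 1 = 5 ≡ 1 (mod 2).
  s_3 = 1 + 1 + 0 + 1 + 1 + 0 + 0 + 1 = 5 ≡ 1 (mod 2).
  s_4 = 0 + 1 + 1 + 1 + 0 + 0 + 1 + 1 = 5 ≡ 1 (mod 2).
s = (1, 1, 1, 1)^T — this equals column 15 of H (binary 1111), so error is at position 15.
Correct: flip bit 15 of r = 011010110101101 to get c = 011010110101100.


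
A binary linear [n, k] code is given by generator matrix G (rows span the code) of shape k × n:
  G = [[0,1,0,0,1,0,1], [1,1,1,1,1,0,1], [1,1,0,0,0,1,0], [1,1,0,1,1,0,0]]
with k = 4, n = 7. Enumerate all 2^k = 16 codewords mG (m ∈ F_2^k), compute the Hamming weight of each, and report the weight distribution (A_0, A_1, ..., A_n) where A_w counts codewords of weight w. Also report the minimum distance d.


Weight distribution: A_0 = 1, A_2 = 1, A_3 = 6, A_4 = 5, A_5 = 2, A_6 = 1. Minimum distance d = 2.

Enumerate all 2^4 = 16 messages m ∈ F_2^4.
For each, compute codeword c = mG in F_2^7, then tally its weight.
  m = 0000 → c = 0000000, weight = 0.
  m = 1000 → c = 0100101, weight = 3.
  m = 0100 → c = 1111101, weight = 6.
  m = 1100 → c = 1011000, weight = 3.
  m = 0010 → c = 1100010, weight = 3.
  m = 1010 → c = 1000111, weight = 4.
  m = 0110 → c = 0011111, weight = 5.
  m = 1110 → c = 0111010, weight = 4.
  m = 0001 → c = 1101100, weight = 4.
  m = 1001 → c = 1001001, weight = 3.
  m = 0101 → c = 0010001, weight = 2.
  m = 1101 → c = 0110100, weight = 3.
  m = 0011 → c = 0001110, weight = 3.
  m = 1011 → c = 0101011, weight = 4.
  m = 0111 → c = 1110011, weight = 5.
  m = 1111 → c = 1010110, weight = 4.
Tally weights:
  weight 0: 1 codewords.
  weight 2: 1 codewords.
  weight 3: 6 codewords.
  weight 4: 5 codewords.
  weight 5: 2 codewords.
  weight 6: 1 codewords.
Minimum distance d = smallest w > 0 with A_w > 0 = 2.
Sanity: Σ A_w = 16 = 2^4 = 16 ✓.


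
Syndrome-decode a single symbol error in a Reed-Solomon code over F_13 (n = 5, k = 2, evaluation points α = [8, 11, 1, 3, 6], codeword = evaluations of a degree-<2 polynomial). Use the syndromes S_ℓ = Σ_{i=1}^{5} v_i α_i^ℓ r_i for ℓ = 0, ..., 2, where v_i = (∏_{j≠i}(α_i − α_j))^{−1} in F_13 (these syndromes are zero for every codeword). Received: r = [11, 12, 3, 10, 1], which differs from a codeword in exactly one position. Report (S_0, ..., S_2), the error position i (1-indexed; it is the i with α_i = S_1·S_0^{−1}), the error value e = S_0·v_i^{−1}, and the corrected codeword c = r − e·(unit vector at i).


S = (5, 1, 8), error at position 1, error magnitude e = 3, c = [8, 12, 3, 10, 1].

Step 1: column multipliers v_i = (∏_{j≠i}(α_i − α_j))^{−1} mod 13.
  i = 1 (α = 8): (8−11)(8−1)(8−3)(8−6) = (−3)·7·5·2 = −210 ≡ 11, so v_1 = 11^{−1} = 6 (mod 13).
  i = 2 (α = 11): (11−8)(11−1)(11−3)(11−6) = 3·10·8·5 = 1200 ≡ 4, so v_2 = 4^{−1} = 10 (mod 13).
  i = 3 (α = 1): (1−8)(1−11)(1−3)(1−6) = (−7)·(−10)·(−2)·(−5) = 700 ≡ 11, so v_3 = 11^{−1} = 6 (mod 13).
  i = 4 (α = 3): (3−8)(3−11)(3−1)(3−6) = (−5)·(−8)·2·(−3) = −240 ≡ 7, so v_4 = 7^{−1} = 2 (mod 13).
  i = 5 (α = 6): (6−8)(6−11)(6−1)(6−3) = (−2)·(−5)·5·3 = 150 ≡ 7, so v_5 = 7^{−1} = 2 (mod 13).
  v = [6, 10, 6, 2, 2].
Step 2: syndromes of r = [11, 12, 3, 10, 1] (all sums mod 13).
  S_0 = Σ v_i r_i = 6·11 + 10·12 + 6·3 + 2·10 + 2·1 = 226 ≡ 5.
  S_1 = Σ v_i α_i r_i = 6·8·11 + 10·11·12 + 6·1·3 + 2·3·10 + 2·6·1 = 1938 ≡ 1.
  α_i^2 mod 13 = [12, 4, 1, 9, 10].
  S_2 = Σ v_i α_i^2 r_i = 6·12·11 + 10·4·12 + 6·1·3 + 2·9·10 + 2·10·1 = 1490 ≡ 8.
  S = (5, 1, 8) ≠ 0, so r is not a codeword (an error is present).
Step 3: locate the error. For a single error e at position i, S_ℓ = v_i·e·α_i^ℓ, so α_err = S_1/S_0.
  S_0^{−1} = 5^{−1} = 8 (mod 13), so α_err = 1·8 = 8 ≡ 8 = α_1. Error position i = 1.
  Consistency check: S_2/S_1 = 8·1 = 8 ≡ 8 = α_err ✓ (single-error assumption holds).
Step 4: error magnitude e = S_0/v_1 = S_0·∏_{j≠1}(α_1 − α_j) = 5·11 = 55 ≡ 3 (mod 13).
Step 5: correct position 1: c_1 = r_1 − e = 11 − 3 ≡ 8 (mod 13). Hence c = [8, 12, 3, 10, 1].
  Check: interpolating c through the α_i gives m(x) = 6 + 10·x (degree < 2) with m(α_i) = c_i for every i, so c is indeed a codeword.


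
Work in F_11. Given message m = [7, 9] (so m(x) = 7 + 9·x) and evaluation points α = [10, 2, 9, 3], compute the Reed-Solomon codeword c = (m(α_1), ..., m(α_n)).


c = [9, 3, 0, 1]

Message polynomial: m(x) = 7 + 9·x (mod 11).
For each evaluation point α_i, compute m(α_i) mod 11:
  α_1 = 10: Horner steps 9 → 9, so m(10) = 9.
  α_2 = 2: Horner steps 9 → 3, so m(2) = 3.
  α_3 = 9: Horner steps 9 → 0, so m(9) = 0.
  α_4 = 3: Horner steps 9 → 1, so m(3) = 1.
Codeword c = [9, 3, 0, 1] ∈ F_11^4.


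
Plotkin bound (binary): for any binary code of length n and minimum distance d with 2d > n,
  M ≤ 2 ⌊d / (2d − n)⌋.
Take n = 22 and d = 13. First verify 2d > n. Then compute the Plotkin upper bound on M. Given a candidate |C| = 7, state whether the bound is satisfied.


Plotkin bound M ≤ 6; given |C| = 7 > bound (violated).

Check applicability: 2d = 26, n = 22.
2d − n = 4 > 0, so Plotkin applies.
Compute d/(2d−n) = 13/4 ≈ 3.2500.
⌊d/(2d−n)⌋ = 3.
Plotkin bound: M ≤ 2·3 = 6.
Given |C| = 7, check: VIOLATED.
This |C| is above the Plotkin bound, so no binary code with n = 22, d = 13 and 7 codewords exists.


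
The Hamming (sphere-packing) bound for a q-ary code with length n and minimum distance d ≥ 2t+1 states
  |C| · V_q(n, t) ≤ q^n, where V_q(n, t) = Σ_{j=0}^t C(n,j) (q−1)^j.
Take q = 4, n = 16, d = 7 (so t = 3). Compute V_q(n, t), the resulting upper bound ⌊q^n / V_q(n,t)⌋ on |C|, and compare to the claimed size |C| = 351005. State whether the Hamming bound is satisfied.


V_q(n, t) = 16249, q^n = 4294967296, Hamming bound = 264321, |C| = 351005 > bound (violated).

Step 1: Compute V_q(n, t) = Σ_{j=0}^3 C(n, j) (q−1)^j.
  j = 0: C(16,0)·(3)^0 = 1·1 = 1.
  j = 1: C(16,1)·(3)^1 = 16·3 = 48.
  j = 2: C(16,2)·(3)^2 = 120·9 = 1080.
  j = 3: C(16,3)·(3)^3 = 560·27 = 15120.
  V_q(n, t) = 1 + 48 + 1080 + 15120 = 16249.
Step 2: q^n = 4^16 = 4294967296.
Step 3: Hamming bound ⌊q^n / V_q(n,t)⌋ = ⌊4294967296/16249⌋ = 264321.
Step 4: Compare |C| = 351005 to 264321: violated.
The claimed |C| lies above the Hamming bound, so no 4-ary code of length 16 with d ≥ 7 can have 351005 codewords.
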